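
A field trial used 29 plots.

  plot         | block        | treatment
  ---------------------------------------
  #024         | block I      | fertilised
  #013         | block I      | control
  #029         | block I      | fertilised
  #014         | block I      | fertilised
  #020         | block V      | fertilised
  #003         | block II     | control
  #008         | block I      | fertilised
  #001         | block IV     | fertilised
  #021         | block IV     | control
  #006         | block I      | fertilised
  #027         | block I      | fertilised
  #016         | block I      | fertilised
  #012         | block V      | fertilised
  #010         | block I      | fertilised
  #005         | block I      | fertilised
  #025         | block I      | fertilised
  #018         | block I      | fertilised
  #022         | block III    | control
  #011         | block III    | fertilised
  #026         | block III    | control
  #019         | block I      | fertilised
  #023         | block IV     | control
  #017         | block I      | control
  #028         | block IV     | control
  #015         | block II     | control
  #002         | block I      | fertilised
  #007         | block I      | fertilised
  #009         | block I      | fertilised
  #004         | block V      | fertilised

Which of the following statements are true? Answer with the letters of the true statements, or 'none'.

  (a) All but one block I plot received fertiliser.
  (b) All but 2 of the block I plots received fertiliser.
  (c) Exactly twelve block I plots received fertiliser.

|A| = 17, |A ∩ B| = 15, |A ∖ B| = 2.
(a) |A ∖ B| = 1: fails.
(b) |A ∖ B| = 2: holds.
(c) |A ∩ B| = 12: fails.

(b)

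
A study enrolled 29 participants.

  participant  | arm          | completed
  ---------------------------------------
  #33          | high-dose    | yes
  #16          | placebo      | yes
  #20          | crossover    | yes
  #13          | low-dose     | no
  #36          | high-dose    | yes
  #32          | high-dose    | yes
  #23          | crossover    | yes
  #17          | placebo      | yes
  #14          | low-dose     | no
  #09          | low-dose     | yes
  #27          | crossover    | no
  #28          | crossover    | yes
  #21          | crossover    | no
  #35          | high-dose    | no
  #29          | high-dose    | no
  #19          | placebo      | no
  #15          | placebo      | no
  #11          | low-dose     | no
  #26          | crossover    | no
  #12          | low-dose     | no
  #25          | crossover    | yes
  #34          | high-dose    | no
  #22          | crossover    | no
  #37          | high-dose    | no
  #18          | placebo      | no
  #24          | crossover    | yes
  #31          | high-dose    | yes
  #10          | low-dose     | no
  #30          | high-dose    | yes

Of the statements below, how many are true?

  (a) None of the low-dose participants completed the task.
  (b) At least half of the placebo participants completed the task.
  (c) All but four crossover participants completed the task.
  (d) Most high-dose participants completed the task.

(a) low-dose: |A| = 6, |A ∩ B| = 1; needs A ∩ B = ∅ (|A ∩ B| = 0) — false.
(b) placebo: |A| = 5, |A ∩ B| = 2; needs |A ∩ B| ≥ |A ∖ B| — false.
(c) crossover: |A| = 9, |A ∩ B| = 5; needs |A ∖ B| = 4 — true.
(d) high-dose: |A| = 9, |A ∩ B| = 5; needs |A ∩ B| > |A ∖ B| — true.

2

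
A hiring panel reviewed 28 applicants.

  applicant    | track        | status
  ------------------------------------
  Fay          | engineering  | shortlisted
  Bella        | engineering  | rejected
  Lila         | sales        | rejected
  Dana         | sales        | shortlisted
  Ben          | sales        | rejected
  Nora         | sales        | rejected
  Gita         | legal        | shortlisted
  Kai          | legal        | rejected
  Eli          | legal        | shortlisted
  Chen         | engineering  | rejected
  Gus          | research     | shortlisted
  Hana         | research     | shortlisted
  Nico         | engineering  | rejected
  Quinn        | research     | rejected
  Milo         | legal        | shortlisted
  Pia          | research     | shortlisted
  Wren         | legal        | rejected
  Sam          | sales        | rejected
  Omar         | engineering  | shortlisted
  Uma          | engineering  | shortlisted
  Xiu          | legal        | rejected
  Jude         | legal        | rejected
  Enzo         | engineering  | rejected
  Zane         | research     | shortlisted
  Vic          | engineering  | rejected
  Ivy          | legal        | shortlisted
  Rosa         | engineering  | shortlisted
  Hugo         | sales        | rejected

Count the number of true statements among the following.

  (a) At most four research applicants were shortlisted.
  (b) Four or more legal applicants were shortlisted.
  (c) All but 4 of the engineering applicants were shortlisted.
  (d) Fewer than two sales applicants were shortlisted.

3

(a) research: |A| = 5, |A ∩ B| = 4; needs |A ∩ B| ≤ 4 — true.
(b) legal: |A| = 8, |A ∩ B| = 4; needs |A ∩ B| ≥ 4 — true.
(c) engineering: |A| = 9, |A ∩ B| = 4; needs |A ∖ B| = 4 — false.
(d) sales: |A| = 6, |A ∩ B| = 1; needs |A ∩ B| < 2 — true.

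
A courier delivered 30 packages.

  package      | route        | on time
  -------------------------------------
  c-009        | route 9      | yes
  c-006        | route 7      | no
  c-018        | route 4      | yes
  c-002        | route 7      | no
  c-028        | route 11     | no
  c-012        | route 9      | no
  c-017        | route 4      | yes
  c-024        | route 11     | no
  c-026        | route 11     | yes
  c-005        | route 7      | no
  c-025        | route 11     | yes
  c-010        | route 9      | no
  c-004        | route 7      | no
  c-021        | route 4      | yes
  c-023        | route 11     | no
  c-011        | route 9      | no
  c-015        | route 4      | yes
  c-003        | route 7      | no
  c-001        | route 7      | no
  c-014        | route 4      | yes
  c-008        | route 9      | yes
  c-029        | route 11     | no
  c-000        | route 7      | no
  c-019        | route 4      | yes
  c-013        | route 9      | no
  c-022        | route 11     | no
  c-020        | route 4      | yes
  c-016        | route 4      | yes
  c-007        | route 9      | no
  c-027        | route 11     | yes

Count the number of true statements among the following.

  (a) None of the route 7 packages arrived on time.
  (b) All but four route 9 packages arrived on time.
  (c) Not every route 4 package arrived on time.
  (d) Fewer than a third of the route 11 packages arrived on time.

1

(a) route 7: |A| = 7, |A ∩ B| = 0; needs A ∩ B = ∅ (|A ∩ B| = 0) — true.
(b) route 9: |A| = 7, |A ∩ B| = 2; needs |A ∖ B| = 4 — false.
(c) route 4: |A| = 8, |A ∩ B| = 8; needs A ⊄ B (|A ∖ B| ≥ 1) — false.
(d) route 11: |A| = 8, |A ∩ B| = 3; needs |A ∩ B| / |A| < 1/3 — false.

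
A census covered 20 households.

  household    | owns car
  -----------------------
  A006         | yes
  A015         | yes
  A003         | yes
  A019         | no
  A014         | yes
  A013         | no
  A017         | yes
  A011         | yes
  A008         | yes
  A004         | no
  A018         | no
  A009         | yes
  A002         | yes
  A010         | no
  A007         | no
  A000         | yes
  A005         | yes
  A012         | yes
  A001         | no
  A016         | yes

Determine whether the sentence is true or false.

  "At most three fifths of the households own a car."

False

The determiner here denotes the relation: |A ∩ B| / |A| ≤ 3/5.
|A| = 20, |A ∩ B| = 13, |A ∖ B| = 7.
|A ∩ B|/|A| = 13/20, so the statement is false.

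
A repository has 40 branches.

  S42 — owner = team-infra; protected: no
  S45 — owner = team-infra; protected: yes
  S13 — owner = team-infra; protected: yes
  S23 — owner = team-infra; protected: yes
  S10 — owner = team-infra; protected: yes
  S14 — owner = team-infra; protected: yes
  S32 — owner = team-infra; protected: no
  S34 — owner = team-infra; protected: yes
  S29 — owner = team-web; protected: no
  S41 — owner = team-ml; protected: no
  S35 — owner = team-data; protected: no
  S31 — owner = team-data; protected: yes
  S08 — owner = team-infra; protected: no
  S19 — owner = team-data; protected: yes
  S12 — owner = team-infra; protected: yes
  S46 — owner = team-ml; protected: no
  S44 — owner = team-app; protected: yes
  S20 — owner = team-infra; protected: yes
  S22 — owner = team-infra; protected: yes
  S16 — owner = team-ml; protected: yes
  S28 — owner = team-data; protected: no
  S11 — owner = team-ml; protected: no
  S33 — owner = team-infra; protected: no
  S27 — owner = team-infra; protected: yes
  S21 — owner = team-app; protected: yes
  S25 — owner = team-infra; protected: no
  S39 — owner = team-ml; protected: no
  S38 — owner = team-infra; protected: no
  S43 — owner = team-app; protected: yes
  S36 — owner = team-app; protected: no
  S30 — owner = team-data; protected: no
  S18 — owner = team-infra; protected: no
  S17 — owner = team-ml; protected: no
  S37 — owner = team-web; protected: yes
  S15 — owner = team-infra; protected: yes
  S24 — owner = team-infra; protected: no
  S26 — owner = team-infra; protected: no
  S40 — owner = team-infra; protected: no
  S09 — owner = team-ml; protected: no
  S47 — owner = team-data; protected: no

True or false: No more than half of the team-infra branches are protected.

False

The determiner here denotes the relation: |A ∩ B| ≤ |A ∖ B|.
|A| = 21, |A ∩ B| = 11, |A ∖ B| = 10.
11 > 10, so the statement is false.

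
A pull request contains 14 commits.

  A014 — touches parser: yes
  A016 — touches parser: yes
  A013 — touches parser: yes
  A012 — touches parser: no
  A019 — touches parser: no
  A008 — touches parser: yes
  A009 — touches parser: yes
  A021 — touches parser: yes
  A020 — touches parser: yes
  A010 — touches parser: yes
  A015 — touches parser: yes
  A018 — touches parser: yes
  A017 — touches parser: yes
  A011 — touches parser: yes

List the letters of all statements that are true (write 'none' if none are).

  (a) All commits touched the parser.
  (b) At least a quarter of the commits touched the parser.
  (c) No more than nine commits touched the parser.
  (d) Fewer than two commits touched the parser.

(b)

|A| = 14, |A ∩ B| = 12, |A ∖ B| = 2.
(a) A ⊆ B, i.e. every element of A is in B (|A ∖ B| = 0): fails.
(b) |A ∩ B| / |A| ≥ 1/4: holds.
(c) |A ∩ B| ≤ 9: fails.
(d) |A ∩ B| < 2: fails.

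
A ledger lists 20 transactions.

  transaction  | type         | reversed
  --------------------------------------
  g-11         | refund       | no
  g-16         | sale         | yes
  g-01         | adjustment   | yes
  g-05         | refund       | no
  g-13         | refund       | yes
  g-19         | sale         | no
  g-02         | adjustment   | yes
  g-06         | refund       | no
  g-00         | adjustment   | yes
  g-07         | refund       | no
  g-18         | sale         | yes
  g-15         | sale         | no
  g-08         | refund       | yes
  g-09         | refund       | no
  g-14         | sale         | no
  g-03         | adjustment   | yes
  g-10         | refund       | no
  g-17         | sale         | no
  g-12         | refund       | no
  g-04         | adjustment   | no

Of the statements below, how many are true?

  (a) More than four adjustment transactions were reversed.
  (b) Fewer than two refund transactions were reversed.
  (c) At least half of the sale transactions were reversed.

0

(a) adjustment: |A| = 5, |A ∩ B| = 4; needs |A ∩ B| > 4 — false.
(b) refund: |A| = 9, |A ∩ B| = 2; needs |A ∩ B| < 2 — false.
(c) sale: |A| = 6, |A ∩ B| = 2; needs |A ∩ B| ≥ |A ∖ B| — false.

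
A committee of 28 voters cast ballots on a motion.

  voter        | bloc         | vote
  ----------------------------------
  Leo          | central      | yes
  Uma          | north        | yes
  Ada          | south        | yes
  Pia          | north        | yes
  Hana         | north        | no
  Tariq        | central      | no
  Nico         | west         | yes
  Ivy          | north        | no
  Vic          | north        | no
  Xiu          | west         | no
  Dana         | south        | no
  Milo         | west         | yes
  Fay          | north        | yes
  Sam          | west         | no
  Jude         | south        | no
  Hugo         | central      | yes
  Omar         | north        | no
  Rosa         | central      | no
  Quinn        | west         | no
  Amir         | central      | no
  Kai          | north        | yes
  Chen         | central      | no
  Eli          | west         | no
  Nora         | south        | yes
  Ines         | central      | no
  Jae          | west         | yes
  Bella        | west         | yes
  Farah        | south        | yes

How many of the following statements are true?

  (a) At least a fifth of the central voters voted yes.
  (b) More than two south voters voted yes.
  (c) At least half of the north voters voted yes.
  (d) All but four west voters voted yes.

4

(a) central: |A| = 7, |A ∩ B| = 2; needs |A ∩ B| / |A| ≥ 1/5 — true.
(b) south: |A| = 5, |A ∩ B| = 3; needs |A ∩ B| > 2 — true.
(c) north: |A| = 8, |A ∩ B| = 4; needs |A ∩ B| ≥ |A ∖ B| — true.
(d) west: |A| = 8, |A ∩ B| = 4; needs |A ∖ B| = 4 — true.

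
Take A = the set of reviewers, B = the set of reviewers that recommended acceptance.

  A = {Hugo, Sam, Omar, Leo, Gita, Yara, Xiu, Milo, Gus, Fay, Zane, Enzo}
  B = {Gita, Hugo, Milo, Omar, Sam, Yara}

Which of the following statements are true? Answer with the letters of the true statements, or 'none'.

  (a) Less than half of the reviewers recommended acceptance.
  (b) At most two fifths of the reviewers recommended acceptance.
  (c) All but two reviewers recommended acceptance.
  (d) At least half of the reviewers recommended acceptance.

|A| = 12, |A ∩ B| = 6, |A ∖ B| = 6.
(a) |A ∩ B| < |A ∖ B|: fails.
(b) |A ∩ B| / |A| ≤ 2/5: fails.
(c) |A ∖ B| = 2: fails.
(d) |A ∩ B| ≥ |A ∖ B|: holds.

(d)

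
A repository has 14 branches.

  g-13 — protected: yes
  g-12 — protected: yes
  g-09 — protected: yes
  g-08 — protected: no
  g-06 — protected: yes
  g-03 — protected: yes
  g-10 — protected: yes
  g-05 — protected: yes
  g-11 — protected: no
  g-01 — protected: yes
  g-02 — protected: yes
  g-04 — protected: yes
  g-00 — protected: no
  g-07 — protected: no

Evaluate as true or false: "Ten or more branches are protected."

True

'Ten or more branches are protected' holds iff |A ∩ B| ≥ 10.
A (the restrictor) = {g-13, g-12, g-09, g-08, g-06, g-03, g-10, g-05, g-11, g-01, g-02, g-04, g-00, g-07}, |A| = 14.
A ∩ B = {g-13, g-12, g-09, g-06, g-03, g-10, g-05, g-01, g-02, g-04}, so |A ∩ B| = 10.
|A ∩ B| = 10, so the statement is true.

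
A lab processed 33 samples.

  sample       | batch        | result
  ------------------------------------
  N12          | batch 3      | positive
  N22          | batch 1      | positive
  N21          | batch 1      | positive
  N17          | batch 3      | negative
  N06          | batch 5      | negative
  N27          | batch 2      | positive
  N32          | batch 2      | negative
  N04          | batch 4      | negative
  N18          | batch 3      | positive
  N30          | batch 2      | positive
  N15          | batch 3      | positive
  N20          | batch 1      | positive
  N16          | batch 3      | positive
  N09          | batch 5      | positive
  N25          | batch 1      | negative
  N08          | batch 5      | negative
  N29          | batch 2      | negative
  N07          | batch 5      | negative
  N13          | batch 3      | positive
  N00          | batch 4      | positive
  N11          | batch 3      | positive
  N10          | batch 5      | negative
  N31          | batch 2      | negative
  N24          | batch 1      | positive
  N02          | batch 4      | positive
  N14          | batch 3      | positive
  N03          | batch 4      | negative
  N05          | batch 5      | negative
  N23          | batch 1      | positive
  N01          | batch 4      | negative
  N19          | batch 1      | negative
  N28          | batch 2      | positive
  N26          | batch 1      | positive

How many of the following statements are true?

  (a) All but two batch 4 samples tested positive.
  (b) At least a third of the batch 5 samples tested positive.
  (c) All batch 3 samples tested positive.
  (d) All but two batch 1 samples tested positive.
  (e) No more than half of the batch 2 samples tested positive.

(a) batch 4: |A| = 5, |A ∩ B| = 2; needs |A ∖ B| = 2 — false.
(b) batch 5: |A| = 6, |A ∩ B| = 1; needs |A ∩ B| / |A| ≥ 1/3 — false.
(c) batch 3: |A| = 8, |A ∩ B| = 7; needs A ⊆ B, i.e. every element of A is in B (|A ∖ B| = 0) — false.
(d) batch 1: |A| = 8, |A ∩ B| = 6; needs |A ∖ B| = 2 — true.
(e) batch 2: |A| = 6, |A ∩ B| = 3; needs |A ∩ B| ≤ |A ∖ B| — true.

2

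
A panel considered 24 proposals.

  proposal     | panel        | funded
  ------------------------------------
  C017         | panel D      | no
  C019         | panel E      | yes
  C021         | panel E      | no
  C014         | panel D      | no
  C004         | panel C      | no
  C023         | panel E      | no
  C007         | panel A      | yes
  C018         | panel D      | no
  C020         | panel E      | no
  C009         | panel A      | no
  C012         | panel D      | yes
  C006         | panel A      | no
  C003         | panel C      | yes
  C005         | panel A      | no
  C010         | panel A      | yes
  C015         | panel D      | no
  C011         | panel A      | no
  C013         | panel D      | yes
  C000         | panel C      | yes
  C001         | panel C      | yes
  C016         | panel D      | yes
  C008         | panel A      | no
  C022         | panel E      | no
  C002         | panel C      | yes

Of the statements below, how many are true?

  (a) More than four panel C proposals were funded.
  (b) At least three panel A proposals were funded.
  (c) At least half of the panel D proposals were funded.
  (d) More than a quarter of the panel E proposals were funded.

0

(a) panel C: |A| = 5, |A ∩ B| = 4; needs |A ∩ B| > 4 — false.
(b) panel A: |A| = 7, |A ∩ B| = 2; needs |A ∩ B| ≥ 3 — false.
(c) panel D: |A| = 7, |A ∩ B| = 3; needs |A ∩ B| ≥ |A ∖ B| — false.
(d) panel E: |A| = 5, |A ∩ B| = 1; needs |A ∩ B| / |A| > 1/4 — false.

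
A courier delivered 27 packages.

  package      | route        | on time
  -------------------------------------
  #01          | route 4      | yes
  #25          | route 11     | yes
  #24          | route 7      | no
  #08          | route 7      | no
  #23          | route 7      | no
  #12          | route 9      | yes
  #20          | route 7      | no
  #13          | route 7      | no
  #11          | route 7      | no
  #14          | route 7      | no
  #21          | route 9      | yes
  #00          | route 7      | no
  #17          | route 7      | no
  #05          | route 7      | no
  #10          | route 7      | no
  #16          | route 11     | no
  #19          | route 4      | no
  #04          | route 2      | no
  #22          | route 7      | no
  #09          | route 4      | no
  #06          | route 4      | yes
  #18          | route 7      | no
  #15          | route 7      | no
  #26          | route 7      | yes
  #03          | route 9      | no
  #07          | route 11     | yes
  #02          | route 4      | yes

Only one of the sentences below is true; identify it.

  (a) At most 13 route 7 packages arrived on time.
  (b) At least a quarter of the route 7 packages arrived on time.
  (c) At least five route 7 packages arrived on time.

|A| = 15, |A ∩ B| = 1, |A ∖ B| = 14.
(a) requires |A ∩ B| ≤ 13: true.
(b) requires |A ∩ B| / |A| ≥ 1/4: false.
(c) requires |A ∩ B| ≥ 5: false.

(a)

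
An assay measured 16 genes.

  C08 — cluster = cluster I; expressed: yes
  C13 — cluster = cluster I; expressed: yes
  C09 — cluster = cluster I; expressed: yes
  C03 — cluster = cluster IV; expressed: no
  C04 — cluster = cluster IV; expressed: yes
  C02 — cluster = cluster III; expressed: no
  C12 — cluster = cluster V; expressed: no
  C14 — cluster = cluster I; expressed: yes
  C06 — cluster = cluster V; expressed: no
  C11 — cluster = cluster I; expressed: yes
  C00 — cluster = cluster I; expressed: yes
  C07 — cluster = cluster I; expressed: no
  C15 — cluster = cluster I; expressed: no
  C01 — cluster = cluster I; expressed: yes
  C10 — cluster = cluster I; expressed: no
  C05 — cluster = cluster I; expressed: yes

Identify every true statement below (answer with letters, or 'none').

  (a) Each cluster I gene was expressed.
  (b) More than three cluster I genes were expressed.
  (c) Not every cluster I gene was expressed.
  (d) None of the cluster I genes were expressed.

(b), (c)

|A| = 11, |A ∩ B| = 8, |A ∖ B| = 3.
(a) A ⊆ B, i.e. every element of A is in B (|A ∖ B| = 0): fails.
(b) |A ∩ B| > 3: holds.
(c) A ⊄ B (|A ∖ B| ≥ 1): holds.
(d) A ∩ B = ∅ (|A ∩ B| = 0): fails.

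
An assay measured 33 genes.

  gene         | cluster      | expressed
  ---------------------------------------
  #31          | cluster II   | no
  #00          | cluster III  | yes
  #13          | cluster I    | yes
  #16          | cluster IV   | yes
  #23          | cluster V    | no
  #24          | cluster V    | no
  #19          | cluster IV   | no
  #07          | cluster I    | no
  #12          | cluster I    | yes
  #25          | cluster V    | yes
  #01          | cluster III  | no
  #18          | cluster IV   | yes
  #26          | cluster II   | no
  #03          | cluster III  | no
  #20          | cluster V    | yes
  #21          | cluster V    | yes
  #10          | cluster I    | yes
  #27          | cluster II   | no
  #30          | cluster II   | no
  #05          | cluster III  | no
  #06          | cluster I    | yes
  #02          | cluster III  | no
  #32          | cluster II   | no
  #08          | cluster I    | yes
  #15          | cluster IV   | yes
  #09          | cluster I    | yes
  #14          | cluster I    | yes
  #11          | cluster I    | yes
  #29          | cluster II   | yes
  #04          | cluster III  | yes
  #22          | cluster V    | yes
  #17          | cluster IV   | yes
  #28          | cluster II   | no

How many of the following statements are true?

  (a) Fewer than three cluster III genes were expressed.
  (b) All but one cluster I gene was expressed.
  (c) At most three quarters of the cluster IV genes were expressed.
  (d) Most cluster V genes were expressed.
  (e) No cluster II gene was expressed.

(a) cluster III: |A| = 6, |A ∩ B| = 2; needs |A ∩ B| < 3 — true.
(b) cluster I: |A| = 9, |A ∩ B| = 8; needs |A ∖ B| = 1 — true.
(c) cluster IV: |A| = 5, |A ∩ B| = 4; needs |A ∩ B| / |A| ≤ 3/4 — false.
(d) cluster V: |A| = 6, |A ∩ B| = 4; needs |A ∩ B| > |A ∖ B| — true.
(e) cluster II: |A| = 7, |A ∩ B| = 1; needs A ∩ B = ∅ (|A ∩ B| = 0) — false.

3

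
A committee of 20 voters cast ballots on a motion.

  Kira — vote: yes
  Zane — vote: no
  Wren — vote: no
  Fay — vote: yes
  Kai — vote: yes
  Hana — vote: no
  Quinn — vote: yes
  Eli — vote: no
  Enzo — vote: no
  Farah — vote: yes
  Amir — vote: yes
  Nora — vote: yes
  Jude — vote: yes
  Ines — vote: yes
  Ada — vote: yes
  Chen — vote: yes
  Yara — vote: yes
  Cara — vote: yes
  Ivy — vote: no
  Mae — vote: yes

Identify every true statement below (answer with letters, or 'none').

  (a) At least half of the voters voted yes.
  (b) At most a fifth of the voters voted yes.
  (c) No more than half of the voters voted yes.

(a)

|A| = 20, |A ∩ B| = 14, |A ∖ B| = 6.
(a) |A ∩ B| ≥ |A ∖ B|: holds.
(b) |A ∩ B| / |A| ≤ 1/5: fails.
(c) |A ∩ B| ≤ |A ∖ B|: fails.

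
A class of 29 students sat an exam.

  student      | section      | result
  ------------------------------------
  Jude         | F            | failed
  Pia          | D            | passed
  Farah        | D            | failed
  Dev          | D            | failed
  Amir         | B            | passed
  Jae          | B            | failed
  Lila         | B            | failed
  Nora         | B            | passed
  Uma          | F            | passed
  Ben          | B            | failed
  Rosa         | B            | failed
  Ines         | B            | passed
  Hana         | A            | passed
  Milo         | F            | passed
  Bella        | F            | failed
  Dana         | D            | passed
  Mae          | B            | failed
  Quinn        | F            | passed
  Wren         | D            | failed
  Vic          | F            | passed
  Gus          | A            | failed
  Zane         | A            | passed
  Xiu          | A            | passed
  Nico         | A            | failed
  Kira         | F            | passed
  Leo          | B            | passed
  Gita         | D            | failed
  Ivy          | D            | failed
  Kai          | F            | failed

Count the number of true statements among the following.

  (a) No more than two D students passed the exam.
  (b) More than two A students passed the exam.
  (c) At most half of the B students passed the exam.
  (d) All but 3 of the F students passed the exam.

(a) D: |A| = 7, |A ∩ B| = 2; needs |A ∩ B| ≤ 2 — true.
(b) A: |A| = 5, |A ∩ B| = 3; needs |A ∩ B| > 2 — true.
(c) B: |A| = 9, |A ∩ B| = 4; needs |A ∩ B| ≤ |A ∖ B| — true.
(d) F: |A| = 8, |A ∩ B| = 5; needs |A ∖ B| = 3 — true.

4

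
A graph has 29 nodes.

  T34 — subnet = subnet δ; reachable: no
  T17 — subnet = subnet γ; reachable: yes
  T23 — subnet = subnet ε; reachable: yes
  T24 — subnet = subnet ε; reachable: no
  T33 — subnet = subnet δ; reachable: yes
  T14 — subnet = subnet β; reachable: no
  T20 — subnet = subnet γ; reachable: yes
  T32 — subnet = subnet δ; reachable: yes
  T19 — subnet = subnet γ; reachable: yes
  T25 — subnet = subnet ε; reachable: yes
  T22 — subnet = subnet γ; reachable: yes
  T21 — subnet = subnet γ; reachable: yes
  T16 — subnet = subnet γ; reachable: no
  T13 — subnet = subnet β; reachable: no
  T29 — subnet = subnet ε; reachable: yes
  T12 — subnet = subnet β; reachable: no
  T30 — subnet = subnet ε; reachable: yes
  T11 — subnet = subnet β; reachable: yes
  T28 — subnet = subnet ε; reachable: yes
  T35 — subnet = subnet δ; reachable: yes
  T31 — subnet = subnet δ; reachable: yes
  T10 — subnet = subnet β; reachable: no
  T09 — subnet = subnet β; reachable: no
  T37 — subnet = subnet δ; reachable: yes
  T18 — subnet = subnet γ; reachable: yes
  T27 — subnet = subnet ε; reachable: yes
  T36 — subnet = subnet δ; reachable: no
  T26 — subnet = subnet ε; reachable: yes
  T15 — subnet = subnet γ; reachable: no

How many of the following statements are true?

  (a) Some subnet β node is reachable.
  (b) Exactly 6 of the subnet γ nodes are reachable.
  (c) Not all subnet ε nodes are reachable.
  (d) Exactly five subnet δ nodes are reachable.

4

(a) subnet β: |A| = 6, |A ∩ B| = 1; needs A ∩ B ≠ ∅ (|A ∩ B| ≥ 1) — true.
(b) subnet γ: |A| = 8, |A ∩ B| = 6; needs |A ∩ B| = 6 — true.
(c) subnet ε: |A| = 8, |A ∩ B| = 7; needs A ⊄ B (|A ∖ B| ≥ 1) — true.
(d) subnet δ: |A| = 7, |A ∩ B| = 5; needs |A ∩ B| = 5 — true.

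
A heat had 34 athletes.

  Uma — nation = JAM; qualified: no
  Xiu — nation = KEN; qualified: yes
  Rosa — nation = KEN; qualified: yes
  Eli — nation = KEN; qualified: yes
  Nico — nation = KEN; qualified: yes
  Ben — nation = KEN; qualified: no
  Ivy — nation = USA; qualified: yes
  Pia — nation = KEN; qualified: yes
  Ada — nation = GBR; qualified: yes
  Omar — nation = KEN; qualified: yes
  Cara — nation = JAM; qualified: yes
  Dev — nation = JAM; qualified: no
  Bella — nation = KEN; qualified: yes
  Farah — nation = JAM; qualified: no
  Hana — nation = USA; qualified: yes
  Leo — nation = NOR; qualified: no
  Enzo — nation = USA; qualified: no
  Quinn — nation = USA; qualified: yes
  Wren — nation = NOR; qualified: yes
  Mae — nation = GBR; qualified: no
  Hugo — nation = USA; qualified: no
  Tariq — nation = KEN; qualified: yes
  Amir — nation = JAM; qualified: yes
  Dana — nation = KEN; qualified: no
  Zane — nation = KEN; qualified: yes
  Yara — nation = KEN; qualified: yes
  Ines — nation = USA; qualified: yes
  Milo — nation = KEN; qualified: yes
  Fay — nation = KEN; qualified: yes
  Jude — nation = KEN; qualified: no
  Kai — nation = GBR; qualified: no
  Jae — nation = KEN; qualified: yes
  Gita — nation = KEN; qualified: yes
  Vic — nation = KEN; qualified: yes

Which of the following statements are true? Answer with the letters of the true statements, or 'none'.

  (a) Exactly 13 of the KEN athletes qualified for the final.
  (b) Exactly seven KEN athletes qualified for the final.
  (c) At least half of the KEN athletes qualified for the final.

(c)

|A| = 18, |A ∩ B| = 15, |A ∖ B| = 3.
(a) |A ∩ B| = 13: fails.
(b) |A ∩ B| = 7: fails.
(c) |A ∩ B| ≥ |A ∖ B|: holds.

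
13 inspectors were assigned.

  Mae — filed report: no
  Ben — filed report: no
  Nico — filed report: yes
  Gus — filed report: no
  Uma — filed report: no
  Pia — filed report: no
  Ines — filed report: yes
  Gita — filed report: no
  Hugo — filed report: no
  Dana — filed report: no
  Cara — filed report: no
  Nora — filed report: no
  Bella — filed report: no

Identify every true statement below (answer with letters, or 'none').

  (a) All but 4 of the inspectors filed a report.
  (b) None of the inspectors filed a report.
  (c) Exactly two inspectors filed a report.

|A| = 13, |A ∩ B| = 2, |A ∖ B| = 11.
(a) |A ∖ B| = 4: fails.
(b) A ∩ B = ∅ (|A ∩ B| = 0): fails.
(c) |A ∩ B| = 2: holds.

(c)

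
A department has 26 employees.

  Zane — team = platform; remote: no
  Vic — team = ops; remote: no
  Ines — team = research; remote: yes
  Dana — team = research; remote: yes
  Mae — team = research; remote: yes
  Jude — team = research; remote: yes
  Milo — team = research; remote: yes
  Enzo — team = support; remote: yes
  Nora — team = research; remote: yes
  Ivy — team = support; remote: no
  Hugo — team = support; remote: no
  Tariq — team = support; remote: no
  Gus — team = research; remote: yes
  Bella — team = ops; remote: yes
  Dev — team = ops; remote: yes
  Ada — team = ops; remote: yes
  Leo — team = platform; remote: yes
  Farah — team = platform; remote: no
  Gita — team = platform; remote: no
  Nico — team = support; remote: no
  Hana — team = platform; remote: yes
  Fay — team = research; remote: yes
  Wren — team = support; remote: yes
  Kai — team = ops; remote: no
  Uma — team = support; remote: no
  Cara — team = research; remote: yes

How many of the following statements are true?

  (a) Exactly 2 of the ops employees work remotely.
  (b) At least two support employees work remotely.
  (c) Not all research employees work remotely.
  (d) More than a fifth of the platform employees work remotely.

(a) ops: |A| = 5, |A ∩ B| = 3; needs |A ∩ B| = 2 — false.
(b) support: |A| = 7, |A ∩ B| = 2; needs |A ∩ B| ≥ 2 — true.
(c) research: |A| = 9, |A ∩ B| = 9; needs A ⊄ B (|A ∖ B| ≥ 1) — false.
(d) platform: |A| = 5, |A ∩ B| = 2; needs |A ∩ B| / |A| > 1/5 — true.

2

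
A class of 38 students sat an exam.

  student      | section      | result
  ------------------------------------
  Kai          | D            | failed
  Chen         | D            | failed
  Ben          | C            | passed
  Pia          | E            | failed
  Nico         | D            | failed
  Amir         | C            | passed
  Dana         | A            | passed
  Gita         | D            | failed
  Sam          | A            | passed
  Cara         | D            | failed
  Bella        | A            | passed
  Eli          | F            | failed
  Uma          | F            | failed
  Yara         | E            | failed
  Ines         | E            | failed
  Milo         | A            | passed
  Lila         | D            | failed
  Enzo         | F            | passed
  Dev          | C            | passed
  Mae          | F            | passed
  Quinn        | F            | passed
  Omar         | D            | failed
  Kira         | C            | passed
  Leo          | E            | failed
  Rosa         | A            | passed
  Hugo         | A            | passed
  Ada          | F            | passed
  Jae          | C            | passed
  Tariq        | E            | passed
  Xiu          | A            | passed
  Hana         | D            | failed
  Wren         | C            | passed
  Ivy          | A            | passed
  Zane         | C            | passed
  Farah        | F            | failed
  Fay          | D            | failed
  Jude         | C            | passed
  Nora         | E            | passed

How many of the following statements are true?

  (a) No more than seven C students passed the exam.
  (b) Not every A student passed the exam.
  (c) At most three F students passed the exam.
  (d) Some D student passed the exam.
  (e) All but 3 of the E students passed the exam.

0

(a) C: |A| = 8, |A ∩ B| = 8; needs |A ∩ B| ≤ 7 — false.
(b) A: |A| = 8, |A ∩ B| = 8; needs A ⊄ B (|A ∖ B| ≥ 1) — false.
(c) F: |A| = 7, |A ∩ B| = 4; needs |A ∩ B| ≤ 3 — false.
(d) D: |A| = 9, |A ∩ B| = 0; needs A ∩ B ≠ ∅ (|A ∩ B| ≥ 1) — false.
(e) E: |A| = 6, |A ∩ B| = 2; needs |A ∖ B| = 3 — false.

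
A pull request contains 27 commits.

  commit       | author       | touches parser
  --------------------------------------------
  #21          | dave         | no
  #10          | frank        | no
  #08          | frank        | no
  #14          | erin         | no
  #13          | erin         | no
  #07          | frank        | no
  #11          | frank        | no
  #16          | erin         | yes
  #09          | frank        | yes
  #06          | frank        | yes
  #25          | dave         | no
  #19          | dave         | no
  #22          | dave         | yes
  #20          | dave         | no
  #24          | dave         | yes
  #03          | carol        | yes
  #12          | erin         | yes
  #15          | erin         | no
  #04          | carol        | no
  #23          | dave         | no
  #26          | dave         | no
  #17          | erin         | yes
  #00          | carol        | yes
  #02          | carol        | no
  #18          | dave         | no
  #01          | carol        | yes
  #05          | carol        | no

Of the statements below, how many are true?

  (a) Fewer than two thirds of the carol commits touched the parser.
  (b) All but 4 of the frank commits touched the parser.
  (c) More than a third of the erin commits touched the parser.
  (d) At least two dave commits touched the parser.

(a) carol: |A| = 6, |A ∩ B| = 3; needs |A ∩ B| / |A| < 2/3 — true.
(b) frank: |A| = 6, |A ∩ B| = 2; needs |A ∖ B| = 4 — true.
(c) erin: |A| = 6, |A ∩ B| = 3; needs |A ∩ B| / |A| > 1/3 — true.
(d) dave: |A| = 9, |A ∩ B| = 2; needs |A ∩ B| ≥ 2 — true.

4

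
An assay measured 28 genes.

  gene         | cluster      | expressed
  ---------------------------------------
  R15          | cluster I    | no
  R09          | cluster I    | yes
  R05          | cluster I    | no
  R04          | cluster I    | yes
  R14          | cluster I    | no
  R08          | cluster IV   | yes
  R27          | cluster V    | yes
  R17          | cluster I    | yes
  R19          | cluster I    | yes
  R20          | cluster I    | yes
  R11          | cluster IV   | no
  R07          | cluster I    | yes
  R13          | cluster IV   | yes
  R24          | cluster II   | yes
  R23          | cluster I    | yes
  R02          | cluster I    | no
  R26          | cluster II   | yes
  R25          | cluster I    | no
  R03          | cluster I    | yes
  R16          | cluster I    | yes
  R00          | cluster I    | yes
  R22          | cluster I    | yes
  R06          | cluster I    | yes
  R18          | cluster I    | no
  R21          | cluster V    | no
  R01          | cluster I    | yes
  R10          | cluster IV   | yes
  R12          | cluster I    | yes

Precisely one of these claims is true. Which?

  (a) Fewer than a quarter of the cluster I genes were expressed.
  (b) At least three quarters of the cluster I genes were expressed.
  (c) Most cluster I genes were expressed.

|A| = 20, |A ∩ B| = 14, |A ∖ B| = 6.
(a) requires |A ∩ B| / |A| < 1/4: false.
(b) requires |A ∩ B| / |A| ≥ 3/4: false.
(c) requires |A ∩ B| > |A ∖ B|: true.

(c)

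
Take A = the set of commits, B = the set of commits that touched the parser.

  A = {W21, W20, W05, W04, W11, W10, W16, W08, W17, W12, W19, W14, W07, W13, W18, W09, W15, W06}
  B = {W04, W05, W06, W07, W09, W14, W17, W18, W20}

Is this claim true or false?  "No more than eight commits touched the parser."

False

Truth condition: |A ∩ B| ≤ 8.
|A| = 18, |A ∩ B| = 9, |A ∖ B| = 9.
|A ∩ B| = 9, so the statement is false.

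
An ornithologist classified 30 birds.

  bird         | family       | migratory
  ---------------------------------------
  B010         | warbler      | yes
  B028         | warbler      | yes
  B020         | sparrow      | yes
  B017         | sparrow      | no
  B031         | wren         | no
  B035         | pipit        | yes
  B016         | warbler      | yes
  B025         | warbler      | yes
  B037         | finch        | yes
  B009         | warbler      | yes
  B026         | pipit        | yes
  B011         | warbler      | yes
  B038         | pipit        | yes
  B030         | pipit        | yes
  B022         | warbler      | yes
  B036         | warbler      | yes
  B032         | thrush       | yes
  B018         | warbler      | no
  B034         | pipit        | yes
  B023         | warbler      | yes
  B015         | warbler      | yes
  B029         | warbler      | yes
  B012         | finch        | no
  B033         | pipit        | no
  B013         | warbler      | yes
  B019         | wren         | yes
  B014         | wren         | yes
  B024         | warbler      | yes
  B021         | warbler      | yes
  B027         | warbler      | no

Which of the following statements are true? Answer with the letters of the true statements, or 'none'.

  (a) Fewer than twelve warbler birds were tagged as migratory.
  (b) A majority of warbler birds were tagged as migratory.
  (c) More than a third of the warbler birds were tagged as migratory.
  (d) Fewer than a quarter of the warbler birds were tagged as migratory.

|A| = 16, |A ∩ B| = 14, |A ∖ B| = 2.
(a) |A ∩ B| < 12: fails.
(b) |A ∩ B| > |A ∖ B|: holds.
(c) |A ∩ B| / |A| > 1/3: holds.
(d) |A ∩ B| / |A| < 1/4: fails.

(b), (c)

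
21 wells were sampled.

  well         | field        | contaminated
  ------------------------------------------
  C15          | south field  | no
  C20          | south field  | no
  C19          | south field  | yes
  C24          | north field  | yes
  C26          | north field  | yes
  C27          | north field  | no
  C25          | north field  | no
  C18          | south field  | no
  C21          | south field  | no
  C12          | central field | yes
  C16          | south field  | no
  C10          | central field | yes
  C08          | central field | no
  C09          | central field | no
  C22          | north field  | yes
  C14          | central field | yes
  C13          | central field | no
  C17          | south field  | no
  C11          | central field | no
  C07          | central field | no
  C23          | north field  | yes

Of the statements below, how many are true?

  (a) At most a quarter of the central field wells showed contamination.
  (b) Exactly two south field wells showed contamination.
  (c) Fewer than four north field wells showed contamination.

0

(a) central field: |A| = 8, |A ∩ B| = 3; needs |A ∩ B| / |A| ≤ 1/4 — false.
(b) south field: |A| = 7, |A ∩ B| = 1; needs |A ∩ B| = 2 — false.
(c) north field: |A| = 6, |A ∩ B| = 4; needs |A ∩ B| < 4 — false.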